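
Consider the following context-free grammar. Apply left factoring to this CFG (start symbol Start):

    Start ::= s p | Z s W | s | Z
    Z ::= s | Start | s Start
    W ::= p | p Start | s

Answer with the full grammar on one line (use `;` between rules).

Start ::= s Start1 | Z Start2; Z ::= Start | s Z1; W ::= s | p W1; Start1 ::= p | ε; Start2 ::= s W | ε; Z1 ::= ε | Start; W1 ::= ε | Start

Start has alternatives sharing prefix 's': factor to Start → s Start1 with Start1 → p | ε.
Start has alternatives sharing prefix 'Z': factor to Start → Z Start2 with Start2 → s W | ε.
Z has alternatives sharing prefix 's': factor to Z → s Z1 with Z1 → ε | Start.
W has alternatives sharing prefix 'p': factor to W → p W1 with W1 → ε | Start.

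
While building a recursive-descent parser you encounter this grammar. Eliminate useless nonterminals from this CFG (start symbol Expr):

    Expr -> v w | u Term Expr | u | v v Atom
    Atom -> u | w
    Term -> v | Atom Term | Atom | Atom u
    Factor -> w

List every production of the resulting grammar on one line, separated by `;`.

Expr -> v w | u Term Expr | u | v v Atom; Atom -> u | w; Term -> v | Atom Term | Atom | Atom u

Generating nonterminals: {Atom, Expr, Factor, Term}.
Reachable from Expr after that: {Atom, Expr, Term}.
Removed useless symbols: {Factor} and every production mentioning them.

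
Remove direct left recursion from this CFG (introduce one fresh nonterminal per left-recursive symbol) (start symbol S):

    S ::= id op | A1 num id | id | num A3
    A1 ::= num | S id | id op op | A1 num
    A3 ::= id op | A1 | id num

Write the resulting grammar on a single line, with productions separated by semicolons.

Directly left-recursive nonterminal: A1.
For A1: α = {num}, β = {num, S id, id op op}. Rewrite as A1 → β A1' and A1' → α A1' | ε.

S ::= id op | A1 num id | id | num A3; A1 ::= num A1' | S id A1' | id op op A1'; A3 ::= id op | A1 | id num; A1' ::= num A1' | ε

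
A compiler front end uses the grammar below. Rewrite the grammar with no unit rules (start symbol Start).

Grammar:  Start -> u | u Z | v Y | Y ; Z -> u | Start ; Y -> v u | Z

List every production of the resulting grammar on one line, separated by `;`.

Unit pairs: Start ⇒* {Y, Z}; Y ⇒* {Start, Z}; Z ⇒* {Start, Y}.
For each unit pair (A, B), copy every non-unit production of B to A, then drop all unit productions.

Start -> u | u Z | v Y | v u; Z -> u | u Z | v Y | v u; Y -> u | u Z | v Y | v u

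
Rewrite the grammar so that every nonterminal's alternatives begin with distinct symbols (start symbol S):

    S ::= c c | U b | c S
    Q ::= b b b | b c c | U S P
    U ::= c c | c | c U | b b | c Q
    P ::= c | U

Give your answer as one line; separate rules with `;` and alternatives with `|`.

S ::= U b | c S'; Q ::= U S P | b Q'; U ::= b b | c U'; P ::= c | U; S' ::= c | S; Q' ::= b b | c c; U' ::= c | epsilon | U | Q

S has alternatives sharing prefix 'c': factor to S → c S' with S' → c | S.
Q has alternatives sharing prefix 'b': factor to Q → b Q' with Q' → b b | c c.
U has alternatives sharing prefix 'c': factor to U → c U' with U' → c | ε | U | Q.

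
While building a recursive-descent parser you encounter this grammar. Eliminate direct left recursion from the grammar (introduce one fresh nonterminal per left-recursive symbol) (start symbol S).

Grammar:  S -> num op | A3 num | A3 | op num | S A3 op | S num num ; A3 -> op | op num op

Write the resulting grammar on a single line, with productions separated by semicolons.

Directly left-recursive nonterminal: S.
For S: α = {A3 op, num num}, β = {num op, A3 num, A3, op num}. Rewrite as S → β S' and S' → α S' | ε.

S -> num op S' | A3 num S' | A3 S' | op num S'; A3 -> op | op num op; S' -> A3 op S' | num num S' | ε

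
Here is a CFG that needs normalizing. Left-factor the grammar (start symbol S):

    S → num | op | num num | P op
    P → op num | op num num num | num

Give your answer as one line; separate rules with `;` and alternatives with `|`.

S has alternatives sharing prefix 'num': factor to S → num S' with S' → ε | num.
P has alternatives sharing prefix 'op num': factor to P → op num P' with P' → ε | num num.

S → op | P op | num S'; P → num | op num P'; S' → ε | num; P' → ε | num num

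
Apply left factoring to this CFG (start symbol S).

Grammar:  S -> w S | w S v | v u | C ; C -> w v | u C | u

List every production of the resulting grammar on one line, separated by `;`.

S has alternatives sharing prefix 'w S': factor to S → w S S' with S' → ε | v.
C has alternatives sharing prefix 'u': factor to C → u C' with C' → C | ε.

S -> v u | C | w S S'; C -> w v | u C'; S' -> ε | v; C' -> C | ε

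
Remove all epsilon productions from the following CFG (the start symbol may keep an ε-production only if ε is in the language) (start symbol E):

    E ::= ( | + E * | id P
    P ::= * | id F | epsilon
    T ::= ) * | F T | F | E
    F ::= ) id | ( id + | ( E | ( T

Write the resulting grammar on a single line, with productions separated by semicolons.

E ::= ( | + E * | id P | id; P ::= * | id F; T ::= ) * | F T | F | E; F ::= ) id | ( id + | ( E | ( T

The nullable symbols are {P}.
ε ∉ L(G), so no ε-production is kept.
For each production, add variants omitting each subset of nullable occurrences: E → id P gives id P | id.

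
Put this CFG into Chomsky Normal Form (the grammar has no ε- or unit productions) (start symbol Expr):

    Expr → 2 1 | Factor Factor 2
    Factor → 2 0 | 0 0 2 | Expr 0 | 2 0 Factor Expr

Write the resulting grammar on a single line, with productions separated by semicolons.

Introduce a nonterminal for each terminal appearing in a rule of length ≥ 2: X1 → 2, X2 → 1, X3 → 0.
Binarize each right-hand side of length ≥ 3 by chaining fresh nonterminals (Y1, Y2, …): affected rules were Expr → Factor Factor X1; Factor → X3 X3 X1; Factor → X1 X3 Factor Expr.

Expr → X1 X2 | Factor Y1; Factor → X1 X3 | X3 Y2 | Expr X3 | X1 Y3; X1 → 2; X2 → 1; X3 → 0; Y1 → Factor X1; Y2 → X3 X1; Y3 → X3 Y4; Y4 → Factor Expr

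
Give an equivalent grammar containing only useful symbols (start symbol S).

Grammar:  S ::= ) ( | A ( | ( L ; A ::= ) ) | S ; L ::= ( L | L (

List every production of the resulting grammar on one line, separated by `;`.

S ::= ) ( | A (; A ::= ) ) | S

Generating nonterminals: {A, S}.
Reachable from S after that: {A, S}.
Removed useless symbols: {L} and every production mentioning them.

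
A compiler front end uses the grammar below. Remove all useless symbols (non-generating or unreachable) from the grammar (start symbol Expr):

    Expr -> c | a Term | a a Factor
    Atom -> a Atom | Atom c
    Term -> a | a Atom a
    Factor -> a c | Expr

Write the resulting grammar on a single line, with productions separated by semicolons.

Generating nonterminals: {Expr, Factor, Term}.
Reachable from Expr after that: {Expr, Factor, Term}.
Removed useless symbols: {Atom} and every production mentioning them.

Expr -> c | a Term | a a Factor; Term -> a; Factor -> a c | Expr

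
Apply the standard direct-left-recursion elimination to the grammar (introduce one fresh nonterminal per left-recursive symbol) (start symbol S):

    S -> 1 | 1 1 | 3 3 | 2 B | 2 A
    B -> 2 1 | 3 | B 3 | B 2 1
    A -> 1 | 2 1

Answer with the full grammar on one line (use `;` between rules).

B is directly left-recursive.
For B: α = {3, 2 1}, β = {2 1, 3}. Rewrite as B → β B' and B' → α B' | ε.

S -> 1 | 1 1 | 3 3 | 2 B | 2 A; B -> 2 1 B' | 3 B'; A -> 1 | 2 1; B' -> 3 B' | 2 1 B' | ε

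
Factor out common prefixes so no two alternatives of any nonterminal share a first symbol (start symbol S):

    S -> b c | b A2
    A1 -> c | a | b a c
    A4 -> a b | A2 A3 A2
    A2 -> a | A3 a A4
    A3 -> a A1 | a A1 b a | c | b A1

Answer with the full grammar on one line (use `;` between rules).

S -> b S'; A1 -> c | a | b a c; A4 -> a b | A2 A3 A2; A2 -> a | A3 a A4; A3 -> c | b A1 | a A1 A3'; S' -> c | A2; A3' -> eps | b a

S has alternatives sharing prefix 'b': factor to S → b S' with S' → c | A2.
A3 has alternatives sharing prefix 'a A1': factor to A3 → a A1 A3' with A3' → ε | b a.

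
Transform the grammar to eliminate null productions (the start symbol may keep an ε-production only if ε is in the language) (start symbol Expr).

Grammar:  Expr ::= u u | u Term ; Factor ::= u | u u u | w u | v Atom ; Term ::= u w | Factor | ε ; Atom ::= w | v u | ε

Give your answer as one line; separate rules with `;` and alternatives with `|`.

Nullable set = {Atom, Term}.
ε ∉ L(G), so no ε-production is kept.
Expand every rule over subsets of its nullable positions: Expr → u Term gives u Term | u. Factor → v Atom gives v Atom | v.

Expr ::= u u | u Term | u; Factor ::= u | u u u | w u | v Atom | v; Term ::= u w | Factor; Atom ::= w | v u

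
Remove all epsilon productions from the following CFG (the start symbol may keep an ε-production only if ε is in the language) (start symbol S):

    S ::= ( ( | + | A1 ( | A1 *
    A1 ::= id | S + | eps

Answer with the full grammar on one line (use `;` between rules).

Nullable set = {A1}.
ε ∉ L(G), so no ε-production is kept.
Add the nullable-subset variants: S → A1 ( gives A1 ( | (. S → A1 * gives A1 * | *.

S ::= ( ( | + | A1 ( | ( | A1 * | *; A1 ::= id | S +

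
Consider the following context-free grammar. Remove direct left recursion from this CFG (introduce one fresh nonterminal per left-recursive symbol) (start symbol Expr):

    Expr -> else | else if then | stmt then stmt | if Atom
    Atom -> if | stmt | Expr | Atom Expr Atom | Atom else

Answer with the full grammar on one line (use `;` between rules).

Expr -> else | else if then | stmt then stmt | if Atom; Atom -> if Atom1 | stmt Atom1 | Expr Atom1; Atom1 -> Expr Atom Atom1 | else Atom1 | ε

Left recursion appears on Atom.
For Atom: α = {Expr Atom, else}, β = {if, stmt, Expr}. Rewrite as Atom → β Atom1 and Atom1 → α Atom1 | ε.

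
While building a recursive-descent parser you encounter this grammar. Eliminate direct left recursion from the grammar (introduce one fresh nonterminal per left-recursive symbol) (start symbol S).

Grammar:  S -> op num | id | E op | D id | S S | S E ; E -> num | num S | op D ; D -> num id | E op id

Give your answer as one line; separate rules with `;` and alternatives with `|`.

Directly left-recursive nonterminal: S.
For S: α = {S, E}, β = {op num, id, E op, D id}. Rewrite as S → β S' and S' → α S' | ε.

S -> op num S' | id S' | E op S' | D id S'; E -> num | num S | op D; D -> num id | E op id; S' -> S S' | E S' | ε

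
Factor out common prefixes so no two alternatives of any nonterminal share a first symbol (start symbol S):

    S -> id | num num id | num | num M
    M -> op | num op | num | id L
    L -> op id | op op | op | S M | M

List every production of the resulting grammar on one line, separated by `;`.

S has alternatives sharing prefix 'num': factor to S → num S' with S' → num id | ε | M.
M has alternatives sharing prefix 'num': factor to M → num M' with M' → op | ε.
L has alternatives sharing prefix 'op': factor to L → op L' with L' → id | op | ε.

S -> id | num S'; M -> op | id L | num M'; L -> S M | M | op L'; S' -> num id | epsilon | M; M' -> op | epsilon; L' -> id | op | epsilon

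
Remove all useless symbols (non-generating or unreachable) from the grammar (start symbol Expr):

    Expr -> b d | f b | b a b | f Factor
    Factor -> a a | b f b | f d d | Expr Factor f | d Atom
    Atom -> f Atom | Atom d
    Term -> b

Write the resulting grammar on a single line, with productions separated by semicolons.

Generating nonterminals: {Expr, Factor, Term}.
Reachable from Expr after that: {Expr, Factor}.
Removed useless symbols: {Atom, Term} and every production mentioning them.

Expr -> b d | f b | b a b | f Factor; Factor -> a a | b f b | f d d | Expr Factor f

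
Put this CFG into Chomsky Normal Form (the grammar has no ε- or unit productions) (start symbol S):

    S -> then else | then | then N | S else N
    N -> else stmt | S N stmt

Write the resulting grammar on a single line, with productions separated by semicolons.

S -> X1 X2 | then | X1 N | S Y1; N -> X2 X3 | S Y2; X1 -> then; X2 -> else; X3 -> stmt; Y1 -> X2 N; Y2 -> N X3

Introduce a nonterminal for each terminal appearing in a rule of length ≥ 2: X1 → then, X2 → else, X3 → stmt.
Binarize each right-hand side of length ≥ 3 by chaining fresh nonterminals (Y1, Y2, …): affected rules were S → S X2 N; N → S N X3.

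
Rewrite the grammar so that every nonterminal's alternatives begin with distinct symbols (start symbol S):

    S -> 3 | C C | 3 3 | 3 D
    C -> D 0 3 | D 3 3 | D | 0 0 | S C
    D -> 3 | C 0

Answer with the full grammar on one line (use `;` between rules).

S has alternatives sharing prefix '3': factor to S → 3 S' with S' → ε | 3 | D.
C has alternatives sharing prefix 'D': factor to C → D C' with C' → 0 3 | 3 3 | ε.

S -> C C | 3 S'; C -> 0 0 | S C | D C'; D -> 3 | C 0; S' -> ε | 3 | D; C' -> 0 3 | 3 3 | ε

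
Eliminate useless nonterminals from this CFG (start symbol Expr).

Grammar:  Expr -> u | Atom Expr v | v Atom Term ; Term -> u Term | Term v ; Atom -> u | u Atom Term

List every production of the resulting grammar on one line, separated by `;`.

Expr -> u | Atom Expr v; Atom -> u

Generating nonterminals: {Atom, Expr}.
Reachable from Expr after that: {Atom, Expr}.
Removed useless symbols: {Term} and every production mentioning them.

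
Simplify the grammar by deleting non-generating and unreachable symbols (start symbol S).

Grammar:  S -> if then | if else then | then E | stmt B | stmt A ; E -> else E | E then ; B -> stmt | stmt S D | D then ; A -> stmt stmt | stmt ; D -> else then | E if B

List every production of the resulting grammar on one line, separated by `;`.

Generating nonterminals: {A, B, D, S}.
Reachable from S after that: {A, B, D, S}.
Removed useless symbols: {E} and every production mentioning them.

S -> if then | if else then | stmt B | stmt A; B -> stmt | stmt S D | D then; A -> stmt stmt | stmt; D -> else then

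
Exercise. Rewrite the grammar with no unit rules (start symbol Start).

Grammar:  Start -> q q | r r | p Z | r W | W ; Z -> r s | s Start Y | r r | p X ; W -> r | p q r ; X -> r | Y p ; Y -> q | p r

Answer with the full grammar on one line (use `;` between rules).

Start -> q q | r r | p Z | r W | r | p q r; Z -> r s | s Start Y | r r | p X; W -> r | p q r; X -> r | Y p; Y -> q | p r

Unit pairs: Start ⇒* {W}.
For each unit pair (A, B), copy every non-unit production of B to A, then drop all unit productions.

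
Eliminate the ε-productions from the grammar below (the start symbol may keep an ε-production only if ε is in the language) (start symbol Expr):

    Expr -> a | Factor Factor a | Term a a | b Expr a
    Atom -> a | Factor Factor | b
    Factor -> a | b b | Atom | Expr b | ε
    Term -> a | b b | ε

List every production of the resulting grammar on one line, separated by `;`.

Expr -> a | Factor Factor a | Factor a | Term a a | a a | b Expr a; Atom -> a | Factor Factor | Factor | b; Factor -> a | b b | Atom | Expr b; Term -> a | b b

The nullable symbols are {Atom, Factor, Term}.
ε ∉ L(G), so no ε-production is kept.
For each production, add variants omitting each subset of nullable occurrences: Expr → Factor Factor a gives Factor Factor a | Factor a. Expr → Term a a gives Term a a | a a. Atom → Factor Factor gives Factor Factor | Factor.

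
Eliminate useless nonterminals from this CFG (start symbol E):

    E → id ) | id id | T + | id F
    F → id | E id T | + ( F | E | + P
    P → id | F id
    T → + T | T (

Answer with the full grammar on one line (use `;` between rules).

Generating nonterminals: {E, F, P}.
Reachable from E after that: {E, F, P}.
Removed useless symbols: {T} and every production mentioning them.

E → id ) | id id | id F; F → id | + ( F | E | + P; P → id | F id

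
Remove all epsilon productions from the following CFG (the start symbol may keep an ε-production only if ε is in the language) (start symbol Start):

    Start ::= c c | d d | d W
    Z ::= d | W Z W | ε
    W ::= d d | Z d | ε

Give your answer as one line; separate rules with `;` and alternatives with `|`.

Start ::= c c | d d | d W | d; Z ::= d | W Z W | W Z | W W | W | Z W; W ::= d d | Z d | d

Nullable nonterminals: {W, Z}.
ε ∉ L(G), so no ε-production is kept.
Add the nullable-subset variants: Start → d W gives d W | d. Z → W Z W gives W Z W | W Z | W W | W | Z W. W → Z d gives Z d | d.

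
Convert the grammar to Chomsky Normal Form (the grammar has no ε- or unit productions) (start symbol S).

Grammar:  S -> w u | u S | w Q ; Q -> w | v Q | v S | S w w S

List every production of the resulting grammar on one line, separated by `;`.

S -> X1 X2 | X2 S | X1 Q; Q -> w | X3 Q | X3 S | S Y1; X1 -> w; X2 -> u; X3 -> v; Y1 -> X1 Y2; Y2 -> X1 S

Introduce a nonterminal for each terminal appearing in a rule of length ≥ 2: X1 → w, X2 → u, X3 → v.
Binarize each right-hand side of length ≥ 3 by chaining fresh nonterminals (Y1, Y2, …): affected rules were Q → S X1 X1 S.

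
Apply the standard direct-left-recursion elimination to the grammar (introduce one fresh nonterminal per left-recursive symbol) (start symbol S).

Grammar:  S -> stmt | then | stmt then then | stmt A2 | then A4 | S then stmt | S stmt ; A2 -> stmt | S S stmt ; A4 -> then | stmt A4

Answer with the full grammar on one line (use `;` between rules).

Left recursion appears on S.
For S: α = {then stmt, stmt}, β = {stmt, then, stmt then then, stmt A2, then A4}. Rewrite as S → β S' and S' → α S' | ε.

S -> stmt S' | then S' | stmt then then S' | stmt A2 S' | then A4 S'; A2 -> stmt | S S stmt; A4 -> then | stmt A4; S' -> then stmt S' | stmt S' | ε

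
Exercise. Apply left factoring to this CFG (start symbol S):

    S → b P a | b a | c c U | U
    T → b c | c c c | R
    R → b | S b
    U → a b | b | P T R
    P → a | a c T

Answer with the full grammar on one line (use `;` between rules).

S → c c U | U | b S'; T → b c | c c c | R; R → b | S b; U → a b | b | P T R; P → a P'; S' → P a | a; P' → ε | c T

S has alternatives sharing prefix 'b': factor to S → b S' with S' → P a | a.
P has alternatives sharing prefix 'a': factor to P → a P' with P' → ε | c T.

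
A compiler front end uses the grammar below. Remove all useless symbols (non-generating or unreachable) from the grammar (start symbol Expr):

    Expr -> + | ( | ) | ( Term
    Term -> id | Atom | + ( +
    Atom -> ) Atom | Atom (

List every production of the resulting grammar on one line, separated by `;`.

Generating nonterminals: {Expr, Term}.
Reachable from Expr after that: {Expr, Term}.
Removed useless symbols: {Atom} and every production mentioning them.

Expr -> + | ( | ) | ( Term; Term -> id | + ( +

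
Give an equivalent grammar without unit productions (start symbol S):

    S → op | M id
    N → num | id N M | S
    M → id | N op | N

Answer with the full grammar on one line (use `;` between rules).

S → op | M id; N → op | M id | num | id N M; M → op | M id | num | id N M | id | N op

Unit pairs: M ⇒* {N, S}; N ⇒* {S}.
Replace each nonterminal's rules with the union of the non-unit rules of every nonterminal it unit-derives.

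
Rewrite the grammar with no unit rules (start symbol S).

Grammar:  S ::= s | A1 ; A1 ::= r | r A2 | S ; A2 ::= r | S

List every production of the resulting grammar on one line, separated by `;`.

Unit pairs: A1 ⇒* {S}; A2 ⇒* {A1, S}; S ⇒* {A1}.
Replace each nonterminal's rules with the union of the non-unit rules of every nonterminal it unit-derives.

S ::= r | r A2 | s; A1 ::= r | r A2 | s; A2 ::= r | r A2 | s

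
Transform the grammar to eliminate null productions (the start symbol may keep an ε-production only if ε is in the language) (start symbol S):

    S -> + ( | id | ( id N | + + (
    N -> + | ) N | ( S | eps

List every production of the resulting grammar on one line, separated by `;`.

S -> + ( | id | ( id N | ( id | + + (; N -> + | ) N | ) | ( S

The nullable symbols are {N}.
ε ∉ L(G), so no ε-production is kept.
Add the nullable-subset variants: S → ( id N gives ( id N | ( id. N → ) N gives ) N | ).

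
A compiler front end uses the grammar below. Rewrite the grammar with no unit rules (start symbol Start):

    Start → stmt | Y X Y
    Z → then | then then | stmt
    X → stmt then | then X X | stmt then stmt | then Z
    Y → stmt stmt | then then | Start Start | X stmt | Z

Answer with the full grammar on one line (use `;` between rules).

Unit pairs: Y ⇒* {Z}.
Replace each nonterminal's rules with the union of the non-unit rules of every nonterminal it unit-derives.

Start → stmt | Y X Y; Z → then | then then | stmt; X → stmt then | then X X | stmt then stmt | then Z; Y → then | then then | stmt | stmt stmt | Start Start | X stmt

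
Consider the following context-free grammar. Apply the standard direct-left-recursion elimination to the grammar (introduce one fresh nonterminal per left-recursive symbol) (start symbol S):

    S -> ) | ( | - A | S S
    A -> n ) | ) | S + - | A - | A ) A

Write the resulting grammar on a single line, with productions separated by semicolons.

Directly left-recursive nonterminals: S, A.
For S: α = {S}, β = {), (, - A}. Rewrite as S → β S' and S' → α S' | ε.
For A: α = {-, ) A}, β = {n ), ), S + -}. Rewrite as A → β A' and A' → α A' | ε.

S -> ) S' | ( S' | - A S'; A -> n ) A' | ) A' | S + - A'; S' -> S S' | ε; A' -> - A' | ) A A' | ε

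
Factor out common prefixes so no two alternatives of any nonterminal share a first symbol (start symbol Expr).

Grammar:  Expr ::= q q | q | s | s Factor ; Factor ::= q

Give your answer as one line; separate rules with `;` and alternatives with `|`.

Expr ::= q Expr1 | s Expr2; Factor ::= q; Expr1 ::= q | epsilon; Expr2 ::= epsilon | Factor

Expr has alternatives sharing prefix 'q': factor to Expr → q Expr1 with Expr1 → q | ε.
Expr has alternatives sharing prefix 's': factor to Expr → s Expr2 with Expr2 → ε | Factor.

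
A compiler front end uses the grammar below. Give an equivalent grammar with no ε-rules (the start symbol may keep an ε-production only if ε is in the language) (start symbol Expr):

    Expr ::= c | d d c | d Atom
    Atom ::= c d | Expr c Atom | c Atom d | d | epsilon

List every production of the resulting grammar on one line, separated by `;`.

Expr ::= c | d d c | d Atom | d; Atom ::= c d | Expr c Atom | Expr c | c Atom d | d

Nullable set = {Atom}.
ε ∉ L(G), so no ε-production is kept.
For each production, add variants omitting each subset of nullable occurrences: Expr → d Atom gives d Atom | d. Atom → Expr c Atom gives Expr c Atom | Expr c.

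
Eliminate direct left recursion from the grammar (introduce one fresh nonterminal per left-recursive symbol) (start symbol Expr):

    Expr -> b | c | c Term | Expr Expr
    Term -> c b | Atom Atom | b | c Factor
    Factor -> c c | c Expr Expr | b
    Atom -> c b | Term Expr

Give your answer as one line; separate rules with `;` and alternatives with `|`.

Expr is directly left-recursive.
For Expr: α = {Expr}, β = {b, c, c Term}. Rewrite as Expr → β Expr1 and Expr1 → α Expr1 | ε.

Expr -> b Expr1 | c Expr1 | c Term Expr1; Term -> c b | Atom Atom | b | c Factor; Factor -> c c | c Expr Expr | b; Atom -> c b | Term Expr; Expr1 -> Expr Expr1 | ε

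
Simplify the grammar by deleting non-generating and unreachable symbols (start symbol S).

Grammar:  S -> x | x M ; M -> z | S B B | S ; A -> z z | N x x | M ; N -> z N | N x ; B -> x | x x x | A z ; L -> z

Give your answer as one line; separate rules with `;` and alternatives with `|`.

Generating nonterminals: {A, B, L, M, S}.
Reachable from S after that: {A, B, M, S}.
Removed useless symbols: {L, N} and every production mentioning them.

S -> x | x M; M -> z | S B B | S; A -> z z | M; B -> x | x x x | A z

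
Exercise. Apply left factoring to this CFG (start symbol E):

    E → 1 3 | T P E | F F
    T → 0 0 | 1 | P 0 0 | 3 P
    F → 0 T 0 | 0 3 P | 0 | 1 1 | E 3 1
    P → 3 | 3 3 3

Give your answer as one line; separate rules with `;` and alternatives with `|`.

E → 1 3 | T P E | F F; T → 0 0 | 1 | P 0 0 | 3 P; F → 1 1 | E 3 1 | 0 F'; P → 3 P'; F' → T 0 | 3 P | ε; P' → ε | 3 3

F has alternatives sharing prefix '0': factor to F → 0 F' with F' → T 0 | 3 P | ε.
P has alternatives sharing prefix '3': factor to P → 3 P' with P' → ε | 3 3.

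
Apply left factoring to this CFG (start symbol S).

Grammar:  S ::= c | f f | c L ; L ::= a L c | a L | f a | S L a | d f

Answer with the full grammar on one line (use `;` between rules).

S has alternatives sharing prefix 'c': factor to S → c S' with S' → ε | L.
L has alternatives sharing prefix 'a L': factor to L → a L L' with L' → c | ε.

S ::= f f | c S'; L ::= f a | S L a | d f | a L L'; S' ::= ε | L; L' ::= c | ε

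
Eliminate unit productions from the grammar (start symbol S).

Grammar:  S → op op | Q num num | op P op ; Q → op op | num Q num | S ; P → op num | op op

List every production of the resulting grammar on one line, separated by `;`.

S → op op | Q num num | op P op; Q → op op | Q num num | op P op | num Q num; P → op num | op op

Unit pairs: Q ⇒* {S}.
For each unit pair (A, B), copy every non-unit production of B to A, then drop all unit productions.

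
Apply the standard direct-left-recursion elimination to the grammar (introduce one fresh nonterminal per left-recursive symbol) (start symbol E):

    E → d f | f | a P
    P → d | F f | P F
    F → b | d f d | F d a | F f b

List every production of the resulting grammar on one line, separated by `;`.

E → d f | f | a P; P → d P' | F f P'; F → b F' | d f d F'; P' → F P' | ε; F' → d a F' | f b F' | ε

P, F are directly left-recursive.
For P: α = {F}, β = {d, F f}. Rewrite as P → β P' and P' → α P' | ε.
For F: α = {d a, f b}, β = {b, d f d}. Rewrite as F → β F' and F' → α F' | ε.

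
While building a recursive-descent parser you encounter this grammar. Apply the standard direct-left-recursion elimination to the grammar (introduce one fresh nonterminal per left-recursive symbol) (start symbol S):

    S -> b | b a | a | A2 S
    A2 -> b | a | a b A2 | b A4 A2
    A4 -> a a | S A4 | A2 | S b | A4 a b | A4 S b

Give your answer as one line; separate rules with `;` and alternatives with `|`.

S -> b | b a | a | A2 S; A2 -> b | a | a b A2 | b A4 A2; A4 -> a a A4' | S A4 A4' | A2 A4' | S b A4'; A4' -> a b A4' | S b A4' | ε

Left recursion appears on A4.
For A4: α = {a b, S b}, β = {a a, S A4, A2, S b}. Rewrite as A4 → β A4' and A4' → α A4' | ε.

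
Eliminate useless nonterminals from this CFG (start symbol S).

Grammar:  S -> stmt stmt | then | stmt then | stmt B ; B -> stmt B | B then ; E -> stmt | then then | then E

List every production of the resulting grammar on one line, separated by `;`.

Generating nonterminals: {E, S}.
Reachable from S after that: {S}.
Removed useless symbols: {B, E} and every production mentioning them.

S -> stmt stmt | then | stmt then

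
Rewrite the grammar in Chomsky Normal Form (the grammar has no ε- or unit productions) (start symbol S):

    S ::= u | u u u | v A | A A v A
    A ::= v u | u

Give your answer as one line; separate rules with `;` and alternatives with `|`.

S ::= u | X1 Y1 | X2 A | A Y2; A ::= X2 X1 | u; X1 ::= u; X2 ::= v; Y1 ::= X1 X1; Y2 ::= A Y3; Y3 ::= X2 A

Introduce a nonterminal for each terminal appearing in a rule of length ≥ 2: X1 → u, X2 → v.
Binarize each right-hand side of length ≥ 3 by chaining fresh nonterminals (Y1, Y2, …): affected rules were S → X1 X1 X1; S → A A X2 A.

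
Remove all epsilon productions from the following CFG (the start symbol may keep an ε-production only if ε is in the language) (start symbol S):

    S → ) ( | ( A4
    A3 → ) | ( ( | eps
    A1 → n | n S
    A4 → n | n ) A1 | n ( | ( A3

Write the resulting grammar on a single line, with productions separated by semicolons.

Nullable nonterminals: {A3}.
ε ∉ L(G), so no ε-production is kept.
Add the nullable-subset variants: A4 → ( A3 gives ( A3 | (.

S → ) ( | ( A4; A3 → ) | ( (; A1 → n | n S; A4 → n | n ) A1 | n ( | ( A3 | (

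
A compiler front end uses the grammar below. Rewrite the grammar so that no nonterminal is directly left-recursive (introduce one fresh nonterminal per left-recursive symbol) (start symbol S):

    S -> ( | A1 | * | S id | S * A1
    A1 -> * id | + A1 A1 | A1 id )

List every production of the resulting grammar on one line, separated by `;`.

Directly left-recursive nonterminals: S, A1.
For S: α = {id, * A1}, β = {(, A1, *}. Rewrite as S → β S' and S' → α S' | ε.
For A1: α = {id )}, β = {* id, + A1 A1}. Rewrite as A1 → β A1' and A1' → α A1' | ε.

S -> ( S' | A1 S' | * S'; A1 -> * id A1' | + A1 A1 A1'; S' -> id S' | * A1 S' | ε; A1' -> id ) A1' | ε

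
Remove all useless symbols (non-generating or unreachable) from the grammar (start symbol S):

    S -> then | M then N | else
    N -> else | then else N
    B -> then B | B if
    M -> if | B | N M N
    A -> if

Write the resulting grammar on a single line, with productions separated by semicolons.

S -> then | M then N | else; N -> else | then else N; M -> if | N M N

Generating nonterminals: {A, M, N, S}.
Reachable from S after that: {M, N, S}.
Removed useless symbols: {A, B} and every production mentioning them.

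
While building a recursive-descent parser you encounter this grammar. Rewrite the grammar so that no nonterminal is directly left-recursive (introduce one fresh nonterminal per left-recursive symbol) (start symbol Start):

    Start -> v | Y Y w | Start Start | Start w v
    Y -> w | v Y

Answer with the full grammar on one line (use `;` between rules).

Start -> v Start1 | Y Y w Start1; Y -> w | v Y; Start1 -> Start Start1 | w v Start1 | epsilon

Left recursion appears on Start.
For Start: α = {Start, w v}, β = {v, Y Y w}. Rewrite as Start → β Start1 and Start1 → α Start1 | ε.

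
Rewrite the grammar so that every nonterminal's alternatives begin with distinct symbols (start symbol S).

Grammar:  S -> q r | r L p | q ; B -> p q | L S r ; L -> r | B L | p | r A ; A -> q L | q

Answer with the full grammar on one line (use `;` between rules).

S has alternatives sharing prefix 'q': factor to S → q S' with S' → r | ε.
L has alternatives sharing prefix 'r': factor to L → r L' with L' → ε | A.
A has alternatives sharing prefix 'q': factor to A → q A' with A' → L | ε.

S -> r L p | q S'; B -> p q | L S r; L -> B L | p | r L'; A -> q A'; S' -> r | ε; L' -> ε | A; A' -> L | ε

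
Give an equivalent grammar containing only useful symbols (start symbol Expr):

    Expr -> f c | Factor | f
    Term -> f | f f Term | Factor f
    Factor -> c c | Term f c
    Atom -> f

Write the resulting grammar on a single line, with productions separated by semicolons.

Expr -> f c | Factor | f; Term -> f | f f Term | Factor f; Factor -> c c | Term f c

Generating nonterminals: {Atom, Expr, Factor, Term}.
Reachable from Expr after that: {Expr, Factor, Term}.
Removed useless symbols: {Atom} and every production mentioning them.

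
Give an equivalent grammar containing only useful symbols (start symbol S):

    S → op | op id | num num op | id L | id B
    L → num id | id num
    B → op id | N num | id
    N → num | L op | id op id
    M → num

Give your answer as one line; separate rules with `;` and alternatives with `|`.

S → op | op id | num num op | id L | id B; L → num id | id num; B → op id | N num | id; N → num | L op | id op id

Generating nonterminals: {B, L, M, N, S}.
Reachable from S after that: {B, L, N, S}.
Removed useless symbols: {M} and every production mentioning them.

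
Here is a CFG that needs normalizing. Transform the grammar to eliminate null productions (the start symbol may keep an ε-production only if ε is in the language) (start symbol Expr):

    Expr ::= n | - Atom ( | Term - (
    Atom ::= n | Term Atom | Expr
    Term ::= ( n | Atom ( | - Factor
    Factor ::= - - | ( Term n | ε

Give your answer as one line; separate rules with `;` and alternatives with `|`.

Nullable nonterminals: {Factor}.
ε ∉ L(G), so no ε-production is kept.
Expand every rule over subsets of its nullable positions: Term → - Factor gives - Factor | -.

Expr ::= n | - Atom ( | Term - (; Atom ::= n | Term Atom | Expr; Term ::= ( n | Atom ( | - Factor | -; Factor ::= - - | ( Term n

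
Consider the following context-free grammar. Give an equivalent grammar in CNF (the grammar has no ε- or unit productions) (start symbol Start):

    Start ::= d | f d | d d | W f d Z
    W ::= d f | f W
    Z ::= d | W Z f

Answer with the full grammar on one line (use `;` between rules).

Introduce a nonterminal for each terminal appearing in a rule of length ≥ 2: X1 → f, X2 → d.
Binarize each right-hand side of length ≥ 3 by chaining fresh nonterminals (Y1, Y2, …): affected rules were Start → W X1 X2 Z; Z → W Z X1.

Start ::= d | X1 X2 | X2 X2 | W Y1; W ::= X2 X1 | X1 W; Z ::= d | W Y3; X1 ::= f; X2 ::= d; Y1 ::= X1 Y2; Y2 ::= X2 Z; Y3 ::= Z X1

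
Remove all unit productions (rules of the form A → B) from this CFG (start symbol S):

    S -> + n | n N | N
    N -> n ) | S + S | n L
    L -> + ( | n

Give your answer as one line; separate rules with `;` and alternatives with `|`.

Unit pairs: S ⇒* {N}.
For each unit pair (A, B), copy every non-unit production of B to A, then drop all unit productions.

S -> + n | n N | n ) | S + S | n L; N -> n ) | S + S | n L; L -> + ( | n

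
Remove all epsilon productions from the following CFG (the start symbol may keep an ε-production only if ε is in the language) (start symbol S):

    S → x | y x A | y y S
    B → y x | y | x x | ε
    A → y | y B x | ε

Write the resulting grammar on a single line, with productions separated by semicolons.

Nullable nonterminals: {A, B}.
ε ∉ L(G), so no ε-production is kept.
Expand every rule over subsets of its nullable positions: S → y x A gives y x A | y x. A → y B x gives y B x | y x.

S → x | y x A | y x | y y S; B → y x | y | x x; A → y | y B x | y x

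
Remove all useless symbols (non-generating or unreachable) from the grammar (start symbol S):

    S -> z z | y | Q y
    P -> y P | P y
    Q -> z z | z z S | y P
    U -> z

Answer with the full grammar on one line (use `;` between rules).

S -> z z | y | Q y; Q -> z z | z z S

Generating nonterminals: {Q, S, U}.
Reachable from S after that: {Q, S}.
Removed useless symbols: {P, U} and every production mentioning them.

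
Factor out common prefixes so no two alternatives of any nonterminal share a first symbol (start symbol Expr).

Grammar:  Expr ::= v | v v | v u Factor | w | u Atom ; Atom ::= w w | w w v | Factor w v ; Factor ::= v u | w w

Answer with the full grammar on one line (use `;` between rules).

Expr has alternatives sharing prefix 'v': factor to Expr → v Expr1 with Expr1 → ε | v | u Factor.
Atom has alternatives sharing prefix 'w w': factor to Atom → w w Atom1 with Atom1 → ε | v.

Expr ::= w | u Atom | v Expr1; Atom ::= Factor w v | w w Atom1; Factor ::= v u | w w; Expr1 ::= ε | v | u Factor; Atom1 ::= ε | v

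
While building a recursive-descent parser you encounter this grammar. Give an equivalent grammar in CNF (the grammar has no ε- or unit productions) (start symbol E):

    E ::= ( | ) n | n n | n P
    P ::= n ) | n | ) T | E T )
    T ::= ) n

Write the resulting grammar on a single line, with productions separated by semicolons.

Introduce a nonterminal for each terminal appearing in a rule of length ≥ 2: X1 → ), X2 → n.
Binarize each right-hand side of length ≥ 3 by chaining fresh nonterminals (Y1, Y2, …): affected rules were P → E T X1.

E ::= ( | X1 X2 | X2 X2 | X2 P; P ::= X2 X1 | n | X1 T | E Y1; T ::= X1 X2; X1 ::= ); X2 ::= n; Y1 ::= T X1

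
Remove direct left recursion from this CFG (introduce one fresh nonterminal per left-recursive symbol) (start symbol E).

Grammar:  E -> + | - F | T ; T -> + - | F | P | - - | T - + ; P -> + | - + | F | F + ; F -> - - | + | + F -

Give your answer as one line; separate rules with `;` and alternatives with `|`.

Directly left-recursive nonterminal: T.
For T: α = {- +}, β = {+ -, F, P, - -}. Rewrite as T → β T' and T' → α T' | ε.

E -> + | - F | T; T -> + - T' | F T' | P T' | - - T'; P -> + | - + | F | F +; F -> - - | + | + F -; T' -> - + T' | ε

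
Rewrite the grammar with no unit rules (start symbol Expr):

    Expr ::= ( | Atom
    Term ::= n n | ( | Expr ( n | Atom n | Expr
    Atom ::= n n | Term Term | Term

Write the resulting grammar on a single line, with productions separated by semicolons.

Expr ::= n n | ( | Expr ( n | Atom n | Term Term; Term ::= n n | ( | Expr ( n | Atom n | Term Term; Atom ::= n n | ( | Expr ( n | Atom n | Term Term

Unit pairs: Atom ⇒* {Expr, Term}; Expr ⇒* {Atom, Term}; Term ⇒* {Atom, Expr}.
For each unit pair (A, B), copy every non-unit production of B to A, then drop all unit productions.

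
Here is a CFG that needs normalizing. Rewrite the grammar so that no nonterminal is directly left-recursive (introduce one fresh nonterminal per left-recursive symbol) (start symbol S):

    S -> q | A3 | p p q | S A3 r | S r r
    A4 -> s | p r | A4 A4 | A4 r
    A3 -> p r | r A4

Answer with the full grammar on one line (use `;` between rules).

Directly left-recursive nonterminals: S, A4.
For S: α = {A3 r, r r}, β = {q, A3, p p q}. Rewrite as S → β S' and S' → α S' | ε.
For A4: α = {A4, r}, β = {s, p r}. Rewrite as A4 → β A4' and A4' → α A4' | ε.

S -> q S' | A3 S' | p p q S'; A4 -> s A4' | p r A4'; A3 -> p r | r A4; S' -> A3 r S' | r r S' | ε; A4' -> A4 A4' | r A4' | ε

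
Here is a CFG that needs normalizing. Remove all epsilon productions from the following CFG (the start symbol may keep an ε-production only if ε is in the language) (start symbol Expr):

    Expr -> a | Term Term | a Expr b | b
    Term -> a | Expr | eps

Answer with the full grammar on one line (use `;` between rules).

Nullable nonterminals: {Expr, Term}.
ε ∈ L(G) since Expr is nullable, so keep Expr → ε.
For each production, add variants omitting each subset of nullable occurrences: Expr → Term Term gives Term Term | Term. Expr → a Expr b gives a Expr b | a b.

Expr -> a | Term Term | Term | a Expr b | a b | b | eps; Term -> a | Expr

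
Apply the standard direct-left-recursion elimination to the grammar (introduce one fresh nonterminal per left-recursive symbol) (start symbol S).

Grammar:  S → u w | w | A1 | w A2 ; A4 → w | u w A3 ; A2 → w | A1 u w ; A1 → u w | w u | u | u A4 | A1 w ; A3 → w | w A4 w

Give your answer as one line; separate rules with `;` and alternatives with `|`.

S → u w | w | A1 | w A2; A4 → w | u w A3; A2 → w | A1 u w; A1 → u w A1' | w u A1' | u A1' | u A4 A1'; A3 → w | w A4 w; A1' → w A1' | ε

Left recursion appears on A1.
For A1: α = {w}, β = {u w, w u, u, u A4}. Rewrite as A1 → β A1' and A1' → α A1' | ε.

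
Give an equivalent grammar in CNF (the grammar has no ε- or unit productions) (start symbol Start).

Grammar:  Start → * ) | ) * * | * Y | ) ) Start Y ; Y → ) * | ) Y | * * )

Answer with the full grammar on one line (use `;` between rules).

Start → X1 X2 | X2 Y1 | X1 Y | X2 Y2; Y → X2 X1 | X2 Y | X1 Y4; X1 → *; X2 → ); Y1 → X1 X1; Y2 → X2 Y3; Y3 → Start Y; Y4 → X1 X2

Introduce a nonterminal for each terminal appearing in a rule of length ≥ 2: X1 → *, X2 → ).
Binarize each right-hand side of length ≥ 3 by chaining fresh nonterminals (Y1, Y2, …): affected rules were Start → X2 X1 X1; Start → X2 X2 Start Y; Y → X1 X1 X2.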